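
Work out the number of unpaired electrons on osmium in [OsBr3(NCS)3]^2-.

2

Each bromide is −1; each isothiocyanate is −1; balancing the −2 overall charge requires Os(IV).
Osmium is a group-8 element; Os(IV) is therefore d⁴.
The spin state decides the count: a 5d ion has a large Δₒ and is invariably low-spin.
An octahedral low-spin d⁴ ion is t₂g⁴e_g⁰, giving 2 unpaired electrons.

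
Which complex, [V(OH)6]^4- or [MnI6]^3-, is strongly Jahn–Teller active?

[V(OH)6]^4-: Each hydroxide is −1; balancing the −4 overall charge requires V(II). Group 5 minus oxidation state 2 gives a d³ configuration. The d³ configuration leaves the e_g set evenly filled (or empty) — no strong Jahn–Teller driving force.
[MnI6]^3-: Ligand charges: each iodide is −1. With an overall charge of −3 the manganese centre must be in the +3 oxidation state. Manganese is a group-7 element; Mn(III) is therefore d⁴. Iodide is a weak-field ligand for a first-row metal, so the complex is high-spin. The t₂g³e_g¹ (high-spin) configuration has an unevenly filled e_g set; the Jahn–Teller theorem predicts a tetragonal distortion (typically axial elongation) to lift the degeneracy.

[MnI6]^3-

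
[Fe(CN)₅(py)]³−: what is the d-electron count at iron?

d6

Summing ligand charges against the −3 overall charge gives an oxidation state of +2 for iron.
Group 8 minus oxidation state 2 gives a d⁶ configuration.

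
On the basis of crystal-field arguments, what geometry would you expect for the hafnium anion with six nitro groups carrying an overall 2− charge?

octahedral

Ligand charges: each nitro (N-bound nitrite) is −1. With an overall charge of −2 the hafnium centre must be in the +4 oxidation state.
Hf sits in group 4, so the d-electron count is 4 − 4 = 0.
Coordination number: 6.
Six donors around a single metal centre give an octahedral coordination sphere.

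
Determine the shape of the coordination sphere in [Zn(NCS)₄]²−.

Ligand charges: each isothiocyanate is −1. With an overall charge of −2 the zinc centre must be in the +2 oxidation state.
Zinc is a group-12 element; Zn(II) is therefore d¹⁰.
With 4 monodentate ligands the coordination number is 4.
A d¹⁰ ion has no crystal-field stabilisation preference between square planar and tetrahedral, so four ligands adopt the sterically favoured tetrahedral geometry.

tetrahedral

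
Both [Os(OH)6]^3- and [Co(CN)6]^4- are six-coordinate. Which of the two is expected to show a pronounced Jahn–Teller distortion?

[Os(OH)6]^3-: Ligand charges: each hydroxide is −1. With an overall charge of −3 the osmium centre must be in the +3 oxidation state. Os sits in group 8, so the d-electron count is 8 − 3 = 5. A 5d ion has a large Δₒ and is invariably low-spin. The d⁵ configuration leaves the e_g set evenly filled (or empty) — no strong Jahn–Teller driving force.
[Co(CN)6]^4-: Each cyanide is −1; balancing the −4 overall charge requires Co(II). Co sits in group 9, so the d-electron count is 9 − 2 = 7. Cyanide is a strong-field ligand (high in the spectrochemical series) for a first-row metal, so the complex is low-spin. The t₂g⁶e_g¹ (low-spin) configuration has an unevenly filled e_g set; the Jahn–Teller theorem predicts a tetragonal distortion (typically axial elongation) to lift the degeneracy.

[Co(CN)6]^4-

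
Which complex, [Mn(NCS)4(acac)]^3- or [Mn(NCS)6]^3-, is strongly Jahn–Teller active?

[Mn(NCS)4(acac)]^3-: Ligand charges: each isothiocyanate is −1; each acetylacetonate is −1. With an overall charge of −3 the manganese centre must be in the +2 oxidation state. Manganese is a group-7 element; Mn(II) is therefore d⁵. Acetylacetonate and isothiocyanate are weak-field ligands for a first-row metal, so the complex is high-spin. The d⁵ configuration leaves the e_g set evenly filled (or empty) — no strong Jahn–Teller driving force.
[Mn(NCS)6]^3-: Summing ligand charges against the −3 overall charge gives an oxidation state of +3 for manganese. Group 7 minus oxidation state 3 gives a d⁴ configuration. Isothiocyanate is a weak-field ligand for a first-row metal, so the complex is high-spin. The t₂g³e_g¹ (high-spin) configuration has an unevenly filled e_g set; the Jahn–Teller theorem predicts a tetragonal distortion (typically axial elongation) to lift the degeneracy.

[Mn(NCS)6]^3-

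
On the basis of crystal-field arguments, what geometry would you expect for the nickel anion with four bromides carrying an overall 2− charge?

tetrahedral

Ligand charges: each bromide is −1. With an overall charge of −2 the nickel centre must be in the +2 oxidation state.
Group 10 minus oxidation state 2 gives a d⁸ configuration.
Coordination number: 4.
Bromide is a weak-field ligand.
With weak-field ligands the CFSE gain from square planar is small, so a 3d d⁸ ion takes the sterically preferred tetrahedral geometry.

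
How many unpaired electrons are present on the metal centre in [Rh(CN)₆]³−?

0

Each cyanide is −1; balancing the −3 overall charge requires Rh(III).
Group 9 minus oxidation state 3 gives a d⁶ configuration.
The spin state decides the count: a 4d ion has a large Δₒ and is invariably low-spin.
An octahedral low-spin d⁶ ion is t₂g⁶e_g⁰, giving 0 unpaired electrons.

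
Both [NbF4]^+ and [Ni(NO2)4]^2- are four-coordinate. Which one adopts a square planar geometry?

For [NbF4]^+: Summing ligand charges against the +1 overall charge gives an oxidation state of +5 for niobium. Group 5 minus oxidation state 5 gives a d⁰ configuration. A d⁰ ion has no crystal-field stabilisation preference between square planar and tetrahedral, so four ligands adopt the sterically favoured tetrahedral geometry. → tetrahedral.
For [Ni(NO2)4]^2-: Each nitro (N-bound nitrite) is −1; balancing the −2 overall charge requires Ni(II). Group 10 minus oxidation state 2 gives a d⁸ configuration. Nitro (N-bound nitrite) is a strong-field ligand (high in the spectrochemical series). A 3d d⁸ ion with strong-field ligands gains enough CFSE to favour square planar over tetrahedral. → square planar.

[Ni(NO2)4]^2-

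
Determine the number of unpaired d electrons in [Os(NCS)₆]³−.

1 unpaired electron

Summing ligand charges against the −3 overall charge gives an oxidation state of +3 for osmium.
Os sits in group 8, so the d-electron count is 8 − 3 = 5.
The spin state decides the count: a 5d ion has a large Δₒ and is invariably low-spin.
An octahedral low-spin d⁵ ion is t₂g⁵e_g⁰, giving 1 unpaired electron.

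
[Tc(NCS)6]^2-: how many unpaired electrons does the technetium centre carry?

3 unpaired electrons

Summing ligand charges against the −2 overall charge gives an oxidation state of +4 for technetium.
Tc sits in group 7, so the d-electron count is 7 − 4 = 3.
In an octahedral field the d³ configuration is t₂g³e_g⁰ (only one arrangement possible), giving 3 unpaired electrons.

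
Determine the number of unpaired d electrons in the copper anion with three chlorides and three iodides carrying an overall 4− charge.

Ligand charges: each chloride is −1; each iodide is −1. With an overall charge of −4 the copper centre must be in the +2 oxidation state.
Cu sits in group 11, so the d-electron count is 11 − 2 = 9.
In an octahedral field the d⁹ configuration is t₂g⁶e_g³ (only one arrangement possible), giving 1 unpaired electron.

1 unpaired electron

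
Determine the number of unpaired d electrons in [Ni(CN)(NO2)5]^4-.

Summing ligand charges against the −4 overall charge gives an oxidation state of +2 for nickel.
Group 10 minus oxidation state 2 gives a d⁸ configuration.
In an octahedral field the d⁸ configuration is t₂g⁶e_g² (only one arrangement possible), giving 2 unpaired electrons.

2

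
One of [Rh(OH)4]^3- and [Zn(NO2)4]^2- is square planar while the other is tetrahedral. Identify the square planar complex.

[Rh(OH)4]^3-

For [Rh(OH)4]^3-: Each hydroxide is −1; balancing the −3 overall charge requires Rh(I). Group 9 minus oxidation state 1 gives a d⁸ configuration. A 4d d⁸ ion has a large crystal-field splitting; square planar leaves the high-energy d_{x²−y²} orbital empty and maximises CFSE. → square planar.
For [Zn(NO2)4]^2-: Each nitro (N-bound nitrite) is −1; balancing the −2 overall charge requires Zn(II). Group 12 minus oxidation state 2 gives a d¹⁰ configuration. A d¹⁰ ion has no crystal-field stabilisation preference between square planar and tetrahedral, so four ligands adopt the sterically favoured tetrahedral geometry. → tetrahedral.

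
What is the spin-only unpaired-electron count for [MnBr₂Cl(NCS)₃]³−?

Ligand charges: each bromide is −1; each chloride is −1; each isothiocyanate is −1. With an overall charge of −3 the manganese centre must be in the +3 oxidation state.
Group 7 minus oxidation state 3 gives a d⁴ configuration.
The spin state decides the count: Bromide, chloride, and isothiocyanate are weak-field ligands for a first-row metal, so the complex is high-spin.
An octahedral high-spin d⁴ ion is t₂g³e_g¹, giving 4 unpaired electrons.

4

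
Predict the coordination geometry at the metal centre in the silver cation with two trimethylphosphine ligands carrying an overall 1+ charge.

linear

Ligand charges: trimethylphosphine is neutral. With an overall charge of +1 the silver centre must be in the +1 oxidation state.
Silver is a group-11 element; Ag(I) is therefore d¹⁰.
Coordination number: 2.
A d¹⁰ ion with only two ligands adopts a linear arrangement (sp hybridisation; no CFSE preference).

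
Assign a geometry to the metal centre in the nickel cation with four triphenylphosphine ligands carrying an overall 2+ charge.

Triphenylphosphine is neutral; balancing the +2 overall charge requires Ni(II).
Nickel is a group-10 element; Ni(II) is therefore d⁸.
With 4 monodentate ligands the coordination number is 4.
Triphenylphosphine is a strong-field ligand (high in the spectrochemical series).
A 3d d⁸ ion with strong-field ligands gains enough CFSE to favour square planar over tetrahedral.

square planar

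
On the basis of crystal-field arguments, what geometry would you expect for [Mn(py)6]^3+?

Summing ligand charges against the +3 overall charge gives an oxidation state of +3 for manganese.
Mn sits in group 7, so the d-electron count is 7 − 3 = 4.
With 6 monodentate ligands the coordination number is 6.
Six donors around a single metal centre give an octahedral coordination sphere.

octahedral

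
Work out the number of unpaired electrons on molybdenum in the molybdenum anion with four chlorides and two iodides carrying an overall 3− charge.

Each chloride is −1; each iodide is −1; balancing the −3 overall charge requires Mo(III).
Molybdenum is a group-6 element; Mo(III) is therefore d³.
In an octahedral field the d³ configuration is t₂g³e_g⁰ (only one arrangement possible), giving 3 unpaired electrons.

3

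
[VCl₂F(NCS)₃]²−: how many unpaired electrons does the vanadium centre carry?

1

Ligand charges: each chloride is −1; each fluoride is −1; each isothiocyanate is −1. With an overall charge of −2 the vanadium centre must be in the +4 oxidation state.
Vanadium is a group-5 element; V(IV) is therefore d¹.
In an octahedral field the d¹ configuration is t₂g¹e_g⁰ (only one arrangement possible), giving 1 unpaired electron.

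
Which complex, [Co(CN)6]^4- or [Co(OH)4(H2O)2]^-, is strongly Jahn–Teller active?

[Co(CN)6]^4-

[Co(CN)6]^4-: Summing ligand charges against the −4 overall charge gives an oxidation state of +2 for cobalt. Cobalt is a group-9 element; Co(II) is therefore d⁷. Cyanide is a strong-field ligand (high in the spectrochemical series) for a first-row metal, so the complex is low-spin. The t₂g⁶e_g¹ (low-spin) configuration has an unevenly filled e_g set; the Jahn–Teller theorem predicts a tetragonal distortion (typically axial elongation) to lift the degeneracy.
[Co(OH)4(H2O)2]^-: Summing ligand charges against the −1 overall charge gives an oxidation state of +3 for cobalt. Group 9 minus oxidation state 3 gives a d⁶ configuration. Co(III) has an exceptionally large octahedral splitting and is low-spin with essentially every ligand except fluoride. The d⁶ configuration leaves the e_g set evenly filled (or empty) — no strong Jahn–Teller driving force.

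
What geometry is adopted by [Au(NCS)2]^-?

linear

Summing ligand charges against the −1 overall charge gives an oxidation state of +1 for gold.
Au sits in group 11, so the d-electron count is 11 − 1 = 10.
With 2 monodentate ligands the coordination number is 2.
A d¹⁰ ion with only two ligands adopts a linear arrangement (sp hybridisation; no CFSE preference).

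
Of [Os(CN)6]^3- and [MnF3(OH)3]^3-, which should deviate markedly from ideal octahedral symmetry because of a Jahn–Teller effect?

[MnF3(OH)3]^3-

[Os(CN)6]^3-: Summing ligand charges against the −3 overall charge gives an oxidation state of +3 for osmium. Osmium is a group-8 element; Os(III) is therefore d⁵. A 5d ion has a large Δₒ and is invariably low-spin. The d⁵ configuration leaves the e_g set evenly filled (or empty) — no strong Jahn–Teller driving force.
[MnF3(OH)3]^3-: Summing ligand charges against the −3 overall charge gives an oxidation state of +3 for manganese. Mn sits in group 7, so the d-electron count is 7 − 3 = 4. Fluoride and hydroxide are weak-field ligands for a first-row metal, so the complex is high-spin. The t₂g³e_g¹ (high-spin) configuration has an unevenly filled e_g set; the Jahn–Teller theorem predicts a tetragonal distortion (typically axial elongation) to lift the degeneracy.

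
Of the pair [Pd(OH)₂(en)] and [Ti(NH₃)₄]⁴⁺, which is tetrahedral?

[Ti(NH₃)₄]⁴⁺

For [Pd(OH)₂(en)]: Summing ligand charges against the 0 overall charge gives an oxidation state of +2 for palladium. Palladium is a group-10 element; Pd(II) is therefore d⁸. A 4d d⁸ ion has a large crystal-field splitting; square planar leaves the high-energy d_{x²−y²} orbital empty and maximises CFSE. → square planar.
For [Ti(NH₃)₄]⁴⁺: Ligand charges: ammonia is neutral. With an overall charge of +4 the titanium centre must be in the +4 oxidation state. Titanium is a group-4 element; Ti(IV) is therefore d⁰. A d⁰ ion has no crystal-field stabilisation preference between square planar and tetrahedral, so four ligands adopt the sterically favoured tetrahedral geometry. → tetrahedral.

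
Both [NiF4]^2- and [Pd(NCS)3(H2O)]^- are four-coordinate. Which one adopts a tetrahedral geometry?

For [NiF4]^2-: Each fluoride is −1; balancing the −2 overall charge requires Ni(II). Ni sits in group 10, so the d-electron count is 10 − 2 = 8. Fluoride is a weak-field ligand. With weak-field ligands the CFSE gain from square planar is small, so a 3d d⁸ ion takes the sterically preferred tetrahedral geometry. → tetrahedral.
For [Pd(NCS)3(H2O)]^-: Each isothiocyanate is −1; water is neutral; balancing the −1 overall charge requires Pd(II). Pd sits in group 10, so the d-electron count is 10 − 2 = 8. A 4d d⁸ ion has a large crystal-field splitting; square planar leaves the high-energy d_{x²−y²} orbital empty and maximises CFSE. → square planar.

[NiF4]^2-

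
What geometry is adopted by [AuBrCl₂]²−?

Each bromide is −1; each chloride is −1; balancing the −2 overall charge requires Au(I).
Au sits in group 11, so the d-electron count is 11 − 1 = 10.
With 3 monodentate ligands the coordination number is 3.
Three ligands around a d¹⁰ centre minimise repulsion in a trigonal-planar arrangement.

trigonal planar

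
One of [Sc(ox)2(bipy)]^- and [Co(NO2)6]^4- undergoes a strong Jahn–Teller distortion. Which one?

[Sc(ox)2(bipy)]^-: Summing ligand charges against the −1 overall charge gives an oxidation state of +3 for scandium. Scandium is a group-3 element; Sc(III) is therefore d⁰. The d⁰ configuration leaves the e_g set evenly filled (or empty) — no strong Jahn–Teller driving force.
[Co(NO2)6]^4-: Summing ligand charges against the −4 overall charge gives an oxidation state of +2 for cobalt. Co sits in group 9, so the d-electron count is 9 − 2 = 7. Nitro (N-bound nitrite) is a strong-field ligand (high in the spectrochemical series) for a first-row metal, so the complex is low-spin. The t₂g⁶e_g¹ (low-spin) configuration has an unevenly filled e_g set; the Jahn–Teller theorem predicts a tetragonal distortion (typically axial elongation) to lift the degeneracy.

[Co(NO2)6]^4-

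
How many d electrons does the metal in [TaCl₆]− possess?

d0

Summing ligand charges against the −1 overall charge gives an oxidation state of +5 for tantalum.
Group 5 minus oxidation state 5 gives a d⁰ configuration.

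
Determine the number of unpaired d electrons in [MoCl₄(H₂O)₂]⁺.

1 unpaired electron

Summing ligand charges against the +1 overall charge gives an oxidation state of +5 for molybdenum.
Group 6 minus oxidation state 5 gives a d¹ configuration.
In an octahedral field the d¹ configuration is t₂g¹e_g⁰ (only one arrangement possible), giving 1 unpaired electron.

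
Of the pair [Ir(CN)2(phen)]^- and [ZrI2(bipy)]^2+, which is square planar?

For [Ir(CN)2(phen)]^-: Ligand charges: each cyanide is −1; 1,10-phenanthroline is neutral. With an overall charge of −1 the iridium centre must be in the +1 oxidation state. Ir sits in group 9, so the d-electron count is 9 − 1 = 8. A 5d d⁸ ion has a large crystal-field splitting; square planar leaves the high-energy d_{x²−y²} orbital empty and maximises CFSE. → square planar.
For [ZrI2(bipy)]^2+: Ligand charges: each iodide is −1; 2,2′-bipyridine is neutral. With an overall charge of +2 the zirconium centre must be in the +4 oxidation state. Group 4 minus oxidation state 4 gives a d⁰ configuration. A d⁰ ion has no crystal-field stabilisation preference between square planar and tetrahedral, so four ligands adopt the sterically favoured tetrahedral geometry. → tetrahedral.

[Ir(CN)2(phen)]^-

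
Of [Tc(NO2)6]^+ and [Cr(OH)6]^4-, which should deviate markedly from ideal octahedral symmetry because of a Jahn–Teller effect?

[Tc(NO2)6]^+: Summing ligand charges against the +1 overall charge gives an oxidation state of +7 for technetium. Technetium is a group-7 element; Tc(VII) is therefore d⁰. The d⁰ configuration leaves the e_g set evenly filled (or empty) — no strong Jahn–Teller driving force.
[Cr(OH)6]^4-: Each hydroxide is −1; balancing the −4 overall charge requires Cr(II). Chromium is a group-6 element; Cr(II) is therefore d⁴. Hydroxide is a weak-field ligand for a first-row metal, so the complex is high-spin. The t₂g³e_g¹ (high-spin) configuration has an unevenly filled e_g set; the Jahn–Teller theorem predicts a tetragonal distortion (typically axial elongation) to lift the degeneracy.

[Cr(OH)6]^4-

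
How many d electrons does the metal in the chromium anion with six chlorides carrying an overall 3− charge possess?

d3

Ligand charges: each chloride is −1. With an overall charge of −3 the chromium centre must be in the +3 oxidation state.
Chromium is a group-6 element; Cr(III) is therefore d³.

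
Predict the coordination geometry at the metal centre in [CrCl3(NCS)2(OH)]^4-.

Each chloride is −1; each isothiocyanate is −1; each hydroxide is −1; balancing the −4 overall charge requires Cr(II).
Chromium is a group-6 element; Cr(II) is therefore d⁴.
Coordination number: 6.
Six donors around a single metal centre give an octahedral coordination sphere.

octahedral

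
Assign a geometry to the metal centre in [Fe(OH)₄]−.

Each hydroxide is −1; balancing the −1 overall charge requires Fe(III).
Fe sits in group 8, so the d-electron count is 8 − 3 = 5.
Coordination number: 4.
Hydroxide is a weak-field ligand.
A high-spin d⁵ ion has zero CFSE in either geometry, so four ligands adopt the sterically favoured tetrahedral geometry.

tetrahedral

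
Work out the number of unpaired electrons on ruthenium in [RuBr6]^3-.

Ligand charges: each bromide is −1. With an overall charge of −3 the ruthenium centre must be in the +3 oxidation state.
Group 8 minus oxidation state 3 gives a d⁵ configuration.
The spin state decides the count: a 4d ion has a large Δₒ and is invariably low-spin.
An octahedral low-spin d⁵ ion is t₂g⁵e_g⁰, giving 1 unpaired electron.

1 unpaired electron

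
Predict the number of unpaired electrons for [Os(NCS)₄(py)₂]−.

1 unpaired electron

Ligand charges: each isothiocyanate is −1; pyridine is neutral. With an overall charge of −1 the osmium centre must be in the +3 oxidation state.
Group 8 minus oxidation state 3 gives a d⁵ configuration.
The spin state decides the count: a 5d ion has a large Δₒ and is invariably low-spin.
An octahedral low-spin d⁵ ion is t₂g⁵e_g⁰, giving 1 unpaired electron.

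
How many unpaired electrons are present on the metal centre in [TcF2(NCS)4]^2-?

3

Each fluoride is −1; each isothiocyanate is −1; balancing the −2 overall charge requires Tc(IV).
Technetium is a group-7 element; Tc(IV) is therefore d³.
In an octahedral field the d³ configuration is t₂g³e_g⁰ (only one arrangement possible), giving 3 unpaired electrons.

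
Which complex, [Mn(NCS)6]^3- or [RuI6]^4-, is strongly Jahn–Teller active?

[Mn(NCS)6]^3-: Ligand charges: each isothiocyanate is −1. With an overall charge of −3 the manganese centre must be in the +3 oxidation state. Manganese is a group-7 element; Mn(III) is therefore d⁴. Isothiocyanate is a weak-field ligand for a first-row metal, so the complex is high-spin. The t₂g³e_g¹ (high-spin) configuration has an unevenly filled e_g set; the Jahn–Teller theorem predicts a tetragonal distortion (typically axial elongation) to lift the degeneracy.
[RuI6]^4-: Summing ligand charges against the −4 overall charge gives an oxidation state of +2 for ruthenium. Ru sits in group 8, so the d-electron count is 8 − 2 = 6. A 4d ion has a large Δₒ and is invariably low-spin. The d⁶ configuration leaves the e_g set evenly filled (or empty) — no strong Jahn–Teller driving force.

[Mn(NCS)6]^3-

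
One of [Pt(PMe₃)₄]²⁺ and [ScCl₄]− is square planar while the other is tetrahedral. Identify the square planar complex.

[Pt(PMe₃)₄]²⁺

For [Pt(PMe₃)₄]²⁺: Trimethylphosphine is neutral; balancing the +2 overall charge requires Pt(II). Pt sits in group 10, so the d-electron count is 10 − 2 = 8. A 5d d⁸ ion has a large crystal-field splitting; square planar leaves the high-energy d_{x²−y²} orbital empty and maximises CFSE. → square planar.
For [ScCl₄]−: Each chloride is −1; balancing the −1 overall charge requires Sc(III). Sc sits in group 3, so the d-electron count is 3 − 3 = 0. A d⁰ ion has no crystal-field stabilisation preference between square planar and tetrahedral, so four ligands adopt the sterically favoured tetrahedral geometry. → tetrahedral.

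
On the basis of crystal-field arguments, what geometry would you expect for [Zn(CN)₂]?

Summing ligand charges against the 0 overall charge gives an oxidation state of +2 for zinc.
Group 12 minus oxidation state 2 gives a d¹⁰ configuration.
With 2 monodentate ligands the coordination number is 2.
A d¹⁰ ion with only two ligands adopts a linear arrangement (sp hybridisation; no CFSE preference).

linear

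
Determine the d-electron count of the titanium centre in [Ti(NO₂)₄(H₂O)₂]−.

d1

Ligand charges: each nitro (N-bound nitrite) is −1; water is neutral. With an overall charge of −1 the titanium centre must be in the +3 oxidation state.
Group 4 minus oxidation state 3 gives a d¹ configuration.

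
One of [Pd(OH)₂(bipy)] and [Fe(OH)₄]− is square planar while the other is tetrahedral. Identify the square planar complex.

[Pd(OH)₂(bipy)]

For [Pd(OH)₂(bipy)]: Ligand charges: each hydroxide is −1; 2,2′-bipyridine is neutral. With an overall charge of 0 the palladium centre must be in the +2 oxidation state. Palladium is a group-10 element; Pd(II) is therefore d⁸. A 4d d⁸ ion has a large crystal-field splitting; square planar leaves the high-energy d_{x²−y²} orbital empty and maximises CFSE. → square planar.
For [Fe(OH)₄]−: Each hydroxide is −1; balancing the −1 overall charge requires Fe(III). Group 8 minus oxidation state 3 gives a d⁵ configuration. A high-spin d⁵ ion has zero CFSE in either geometry, so four ligands adopt the sterically favoured tetrahedral geometry. → tetrahedral.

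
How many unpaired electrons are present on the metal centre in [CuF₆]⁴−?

1 unpaired electron

Each fluoride is −1; balancing the −4 overall charge requires Cu(II).
Copper is a group-11 element; Cu(II) is therefore d⁹.
In an octahedral field the d⁹ configuration is t₂g⁶e_g³ (only one arrangement possible), giving 1 unpaired electron.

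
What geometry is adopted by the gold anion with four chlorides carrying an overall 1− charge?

Each chloride is −1; balancing the −1 overall charge requires Au(III).
Group 11 minus oxidation state 3 gives a d⁸ configuration.
Coordination number: 4.
A 5d d⁸ ion has a large crystal-field splitting; square planar leaves the high-energy d_{x²−y²} orbital empty and maximises CFSE.

square planar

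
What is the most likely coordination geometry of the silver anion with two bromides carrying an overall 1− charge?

Each bromide is −1; balancing the −1 overall charge requires Ag(I).
Group 11 minus oxidation state 1 gives a d¹⁰ configuration.
With 2 monodentate ligands the coordination number is 2.
A d¹⁰ ion with only two ligands adopts a linear arrangement (sp hybridisation; no CFSE preference).

linear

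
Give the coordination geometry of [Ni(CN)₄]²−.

Each cyanide is −1; balancing the −2 overall charge requires Ni(II).
Nickel is a group-10 element; Ni(II) is therefore d⁸.
With 4 monodentate ligands the coordination number is 4.
Cyanide is a strong-field ligand (high in the spectrochemical series).
A 3d d⁸ ion with strong-field ligands gains enough CFSE to favour square planar over tetrahedral.

square planar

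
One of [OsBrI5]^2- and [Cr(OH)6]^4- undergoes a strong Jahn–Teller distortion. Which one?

[OsBrI5]^2-: Summing ligand charges against the −2 overall charge gives an oxidation state of +4 for osmium. Osmium is a group-8 element; Os(IV) is therefore d⁴. A 5d ion has a large Δₒ and is invariably low-spin. The d⁴ configuration leaves the e_g set evenly filled (or empty) — no strong Jahn–Teller driving force.
[Cr(OH)6]^4-: Each hydroxide is −1; balancing the −4 overall charge requires Cr(II). Group 6 minus oxidation state 2 gives a d⁴ configuration. Hydroxide is a weak-field ligand for a first-row metal, so the complex is high-spin. The t₂g³e_g¹ (high-spin) configuration has an unevenly filled e_g set; the Jahn–Teller theorem predicts a tetragonal distortion (typically axial elongation) to lift the degeneracy.

[Cr(OH)6]^4-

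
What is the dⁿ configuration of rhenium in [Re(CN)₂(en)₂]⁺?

d4

Ligand charges: each cyanide is −1; ethylenediamine is neutral. With an overall charge of +1 the rhenium centre must be in the +3 oxidation state.
Re sits in group 7, so the d-electron count is 7 − 3 = 4.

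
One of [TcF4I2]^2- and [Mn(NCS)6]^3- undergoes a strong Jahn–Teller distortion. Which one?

[TcF4I2]^2-: Summing ligand charges against the −2 overall charge gives an oxidation state of +4 for technetium. Technetium is a group-7 element; Tc(IV) is therefore d³. The d³ configuration leaves the e_g set evenly filled (or empty) — no strong Jahn–Teller driving force.
[Mn(NCS)6]^3-: Each isothiocyanate is −1; balancing the −3 overall charge requires Mn(III). Group 7 minus oxidation state 3 gives a d⁴ configuration. Isothiocyanate is a weak-field ligand for a first-row metal, so the complex is high-spin. The t₂g³e_g¹ (high-spin) configuration has an unevenly filled e_g set; the Jahn–Teller theorem predicts a tetragonal distortion (typically axial elongation) to lift the degeneracy.

[Mn(NCS)6]^3-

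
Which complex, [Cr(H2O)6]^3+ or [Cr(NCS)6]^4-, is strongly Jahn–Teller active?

[Cr(NCS)6]^4-

[Cr(H2O)6]^3+: Water is neutral; balancing the +3 overall charge requires Cr(III). Cr sits in group 6, so the d-electron count is 6 − 3 = 3. The d³ configuration leaves the e_g set evenly filled (or empty) — no strong Jahn–Teller driving force.
[Cr(NCS)6]^4-: Ligand charges: each isothiocyanate is −1. With an overall charge of −4 the chromium centre must be in the +2 oxidation state. Group 6 minus oxidation state 2 gives a d⁴ configuration. Isothiocyanate is a weak-field ligand for a first-row metal, so the complex is high-spin. The t₂g³e_g¹ (high-spin) configuration has an unevenly filled e_g set; the Jahn–Teller theorem predicts a tetragonal distortion (typically axial elongation) to lift the degeneracy.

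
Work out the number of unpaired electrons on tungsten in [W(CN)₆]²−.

2 unpaired electrons

Each cyanide is −1; balancing the −2 overall charge requires W(IV).
W sits in group 6, so the d-electron count is 6 − 4 = 2.
In an octahedral field the d² configuration is t₂g²e_g⁰ (only one arrangement possible), giving 2 unpaired electrons.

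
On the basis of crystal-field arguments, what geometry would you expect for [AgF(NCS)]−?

Each fluoride is −1; each isothiocyanate is −1; balancing the −1 overall charge requires Ag(I).
Silver is a group-11 element; Ag(I) is therefore d¹⁰.
With 2 monodentate ligands the coordination number is 2.
A d¹⁰ ion with only two ligands adopts a linear arrangement (sp hybridisation; no CFSE preference).

linear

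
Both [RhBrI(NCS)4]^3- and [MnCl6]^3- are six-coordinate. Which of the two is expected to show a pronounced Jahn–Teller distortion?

[RhBrI(NCS)4]^3-: Summing ligand charges against the −3 overall charge gives an oxidation state of +3 for rhodium. Group 9 minus oxidation state 3 gives a d⁶ configuration. A 4d ion has a large Δₒ and is invariably low-spin. The d⁶ configuration leaves the e_g set evenly filled (or empty) — no strong Jahn–Teller driving force.
[MnCl6]^3-: Each chloride is −1; balancing the −3 overall charge requires Mn(III). Manganese is a group-7 element; Mn(III) is therefore d⁴. Chloride is a weak-field ligand for a first-row metal, so the complex is high-spin. The t₂g³e_g¹ (high-spin) configuration has an unevenly filled e_g set; the Jahn–Teller theorem predicts a tetragonal distortion (typically axial elongation) to lift the degeneracy.

[MnCl6]^3-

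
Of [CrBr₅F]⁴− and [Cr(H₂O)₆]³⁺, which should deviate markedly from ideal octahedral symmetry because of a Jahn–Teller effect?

[CrBr₅F]⁴−: Each bromide is −1; each fluoride is −1; balancing the −4 overall charge requires Cr(II). Chromium is a group-6 element; Cr(II) is therefore d⁴. Bromide and fluoride are weak-field ligands for a first-row metal, so the complex is high-spin. The t₂g³e_g¹ (high-spin) configuration has an unevenly filled e_g set; the Jahn–Teller theorem predicts a tetragonal distortion (typically axial elongation) to lift the degeneracy.
[Cr(H₂O)₆]³⁺: Water is neutral; balancing the +3 overall charge requires Cr(III). Chromium is a group-6 element; Cr(III) is therefore d³. The d³ configuration leaves the e_g set evenly filled (or empty) — no strong Jahn–Teller driving force.

[CrBr₅F]⁴−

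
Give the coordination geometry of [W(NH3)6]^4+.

Ammonia is neutral; balancing the +4 overall charge requires W(IV).
Tungsten is a group-6 element; W(IV) is therefore d².
With 6 monodentate ligands the coordination number is 6.
Six donors around a single metal centre give an octahedral coordination sphere.

octahedral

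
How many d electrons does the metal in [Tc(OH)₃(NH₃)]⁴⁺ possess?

Summing ligand charges against the +4 overall charge gives an oxidation state of +7 for technetium.
Tc sits in group 7, so the d-electron count is 7 − 7 = 0.

d0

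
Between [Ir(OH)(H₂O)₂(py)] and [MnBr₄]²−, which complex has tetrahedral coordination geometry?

For [Ir(OH)(H₂O)₂(py)]: Summing ligand charges against the 0 overall charge gives an oxidation state of +1 for iridium. Iridium is a group-9 element; Ir(I) is therefore d⁸. A 5d d⁸ ion has a large crystal-field splitting; square planar leaves the high-energy d_{x²−y²} orbital empty and maximises CFSE. → square planar.
For [MnBr₄]²−: Ligand charges: each bromide is −1. With an overall charge of −2 the manganese centre must be in the +2 oxidation state. Group 7 minus oxidation state 2 gives a d⁵ configuration. A high-spin d⁵ ion has zero CFSE in either geometry, so four ligands adopt the sterically favoured tetrahedral geometry. → tetrahedral.

[MnBr₄]²−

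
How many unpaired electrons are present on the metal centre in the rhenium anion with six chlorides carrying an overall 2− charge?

3

Each chloride is −1; balancing the −2 overall charge requires Re(IV).
Re sits in group 7, so the d-electron count is 7 − 4 = 3.
In an octahedral field the d³ configuration is t₂g³e_g⁰ (only one arrangement possible), giving 3 unpaired electrons.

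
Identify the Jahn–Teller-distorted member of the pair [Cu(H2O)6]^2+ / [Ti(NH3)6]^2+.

[Cu(H2O)6]^2+: Ligand charges: water is neutral. With an overall charge of +2 the copper centre must be in the +2 oxidation state. Copper is a group-11 element; Cu(II) is therefore d⁹. The t₂g⁶e_g³ configuration has an unevenly filled e_g set; the Jahn–Teller theorem predicts a tetragonal distortion (typically axial elongation) to lift the degeneracy.
[Ti(NH3)6]^2+: Ligand charges: ammonia is neutral. With an overall charge of +2 the titanium centre must be in the +2 oxidation state. Group 4 minus oxidation state 2 gives a d² configuration. The d² configuration leaves the e_g set evenly filled (or empty) — no strong Jahn–Teller driving force.

[Cu(H2O)6]^2+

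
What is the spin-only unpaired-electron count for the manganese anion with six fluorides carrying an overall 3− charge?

4

Summing ligand charges against the −3 overall charge gives an oxidation state of +3 for manganese.
Mn sits in group 7, so the d-electron count is 7 − 3 = 4.
The spin state decides the count: Fluoride is a weak-field ligand for a first-row metal, so the complex is high-spin.
An octahedral high-spin d⁴ ion is t₂g³e_g¹, giving 4 unpaired electrons.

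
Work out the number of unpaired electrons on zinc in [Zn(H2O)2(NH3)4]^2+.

0 unpaired electrons

Ligand charges: water is neutral; ammonia is neutral. With an overall charge of +2 the zinc centre must be in the +2 oxidation state.
Zinc is a group-12 element; Zn(II) is therefore d¹⁰.
In an octahedral field the d¹⁰ configuration is t₂g⁶e_g⁴, giving 0 unpaired electrons.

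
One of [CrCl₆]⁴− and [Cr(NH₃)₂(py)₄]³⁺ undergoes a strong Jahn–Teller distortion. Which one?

[CrCl₆]⁴−

[CrCl₆]⁴−: Summing ligand charges against the −4 overall charge gives an oxidation state of +2 for chromium. Chromium is a group-6 element; Cr(II) is therefore d⁴. Chloride is a weak-field ligand for a first-row metal, so the complex is high-spin. The t₂g³e_g¹ (high-spin) configuration has an unevenly filled e_g set; the Jahn–Teller theorem predicts a tetragonal distortion (typically axial elongation) to lift the degeneracy.
[Cr(NH₃)₂(py)₄]³⁺: Ammonia is neutral; pyridine is neutral; balancing the +3 overall charge requires Cr(III). Group 6 minus oxidation state 3 gives a d³ configuration. The d³ configuration leaves the e_g set evenly filled (or empty) — no strong Jahn–Teller driving force.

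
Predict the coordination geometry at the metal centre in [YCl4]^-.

Each chloride is −1; balancing the −1 overall charge requires Y(III).
Group 3 minus oxidation state 3 gives a d⁰ configuration.
With 4 monodentate ligands the coordination number is 4.
A d⁰ ion has no crystal-field stabilisation preference between square planar and tetrahedral, so four ligands adopt the sterically favoured tetrahedral geometry.

tetrahedral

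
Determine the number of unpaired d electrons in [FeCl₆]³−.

Ligand charges: each chloride is −1. With an overall charge of −3 the iron centre must be in the +3 oxidation state.
Iron is a group-8 element; Fe(III) is therefore d⁵.
The spin state decides the count: Chloride is a weak-field ligand for a first-row metal, so the complex is high-spin.
An octahedral high-spin d⁵ ion is t₂g³e_g², giving 5 unpaired electrons.

5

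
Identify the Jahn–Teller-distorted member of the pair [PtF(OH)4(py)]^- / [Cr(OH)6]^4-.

[Cr(OH)6]^4-

[PtF(OH)4(py)]^-: Summing ligand charges against the −1 overall charge gives an oxidation state of +4 for platinum. Pt sits in group 10, so the d-electron count is 10 − 4 = 6. A 5d ion has a large Δₒ and is invariably low-spin. The d⁶ configuration leaves the e_g set evenly filled (or empty) — no strong Jahn–Teller driving force.
[Cr(OH)6]^4-: Each hydroxide is −1; balancing the −4 overall charge requires Cr(II). Cr sits in group 6, so the d-electron count is 6 − 2 = 4. Hydroxide is a weak-field ligand for a first-row metal, so the complex is high-spin. The t₂g³e_g¹ (high-spin) configuration has an unevenly filled e_g set; the Jahn–Teller theorem predicts a tetragonal distortion (typically axial elongation) to lift the degeneracy.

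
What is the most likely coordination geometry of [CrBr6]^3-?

Ligand charges: each bromide is −1. With an overall charge of −3 the chromium centre must be in the +3 oxidation state.
Group 6 minus oxidation state 3 gives a d³ configuration.
Coordination number: 6.
Six donors around a single metal centre give an octahedral coordination sphere.

octahedral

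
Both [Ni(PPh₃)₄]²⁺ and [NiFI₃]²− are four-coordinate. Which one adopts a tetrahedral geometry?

[NiFI₃]²−

For [Ni(PPh₃)₄]²⁺: Triphenylphosphine is neutral; balancing the +2 overall charge requires Ni(II). Ni sits in group 10, so the d-electron count is 10 − 2 = 8. Triphenylphosphine is a strong-field ligand (high in the spectrochemical series). A 3d d⁸ ion with strong-field ligands gains enough CFSE to favour square planar over tetrahedral. → square planar.
For [NiFI₃]²−: Each fluoride is −1; each iodide is −1; balancing the −2 overall charge requires Ni(II). Ni sits in group 10, so the d-electron count is 10 − 2 = 8. Fluoride and iodide are weak-field ligands. With weak-field ligands the CFSE gain from square planar is small, so a 3d d⁸ ion takes the sterically preferred tetrahedral geometry. → tetrahedral.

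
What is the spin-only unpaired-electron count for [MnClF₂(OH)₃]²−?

Summing ligand charges against the −2 overall charge gives an oxidation state of +4 for manganese.
Manganese is a group-7 element; Mn(IV) is therefore d³.
In an octahedral field the d³ configuration is t₂g³e_g⁰ (only one arrangement possible), giving 3 unpaired electrons.

3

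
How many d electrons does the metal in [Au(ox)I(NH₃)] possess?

Summing ligand charges against the 0 overall charge gives an oxidation state of +3 for gold.
Gold is a group-11 element; Au(III) is therefore d⁸.

d8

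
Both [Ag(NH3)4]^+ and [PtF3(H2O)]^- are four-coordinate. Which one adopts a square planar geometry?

For [Ag(NH3)4]^+: Summing ligand charges against the +1 overall charge gives an oxidation state of +1 for silver. Group 11 minus oxidation state 1 gives a d¹⁰ configuration. A d¹⁰ ion has no crystal-field stabilisation preference between square planar and tetrahedral, so four ligands adopt the sterically favoured tetrahedral geometry. → tetrahedral.
For [PtF3(H2O)]^-: Ligand charges: each fluoride is −1; water is neutral. With an overall charge of −1 the platinum centre must be in the +2 oxidation state. Group 10 minus oxidation state 2 gives a d⁸ configuration. A 5d d⁸ ion has a large crystal-field splitting; square planar leaves the high-energy d_{x²−y²} orbital empty and maximises CFSE. → square planar.

[PtF3(H2O)]^-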